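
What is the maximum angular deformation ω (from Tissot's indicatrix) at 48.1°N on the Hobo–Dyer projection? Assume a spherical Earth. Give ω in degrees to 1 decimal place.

The Hobo–Dyer projection is cylindrical equal-area with φ₀ = 37.5°. For cylindrical equal-area with standard parallel φ₀, h = cos φ / cos φ₀ and k = cos φ₀ / cos φ, so h·k = 1.
At 48.1°: h = 0.8418, k = 1.188; principal scales a = 1.188, b = 0.8418.
sin(ω/2) = (a − b)/(a + b) = 0.3462/2.030 = 0.1705, so ω = 2 arcsin(0.1705) ≈ 19.6°.

19.6°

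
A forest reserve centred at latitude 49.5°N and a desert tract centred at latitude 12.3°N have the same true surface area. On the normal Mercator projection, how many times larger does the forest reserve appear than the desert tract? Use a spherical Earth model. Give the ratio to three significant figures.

2.26

Mercator areal scale is sec²φ.
At 49.5°: sec²(49.5°) = 1/0.6494² = 2.371.
At 12.3°: sec²(12.3°) = 1/0.9770² = 1.048.
Ratio = 2.371/1.048 = cos²(12.3°)/cos²(49.5°) ≈ 2.26.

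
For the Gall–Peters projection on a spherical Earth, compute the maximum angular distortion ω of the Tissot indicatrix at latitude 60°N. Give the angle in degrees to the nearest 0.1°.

38.9°

The Gall–Peters projection is cylindrical equal-area with φ₀ = 45°. Cylindrical equal-area (φ₀ = 45°): h = cos φ / cos 45° along meridians, k = cos 45° / cos φ along parallels; h·k = 1.
At 60°: h = 0.7071, k = 1.414; principal scales a = 1.414, b = 0.7071.
sin(ω/2) = (a − b)/(a + b) = 0.7071/2.121 = 0.3333, so ω = 2 arcsin(0.3333) ≈ 38.9°.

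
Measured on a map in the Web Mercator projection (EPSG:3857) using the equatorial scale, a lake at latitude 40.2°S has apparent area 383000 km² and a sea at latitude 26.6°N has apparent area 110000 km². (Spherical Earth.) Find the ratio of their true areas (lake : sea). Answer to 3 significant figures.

Since Mercator area scale is 1/cos²φ, the true area equals the apparent area multiplied by cos²φ.
True area of lake: 383000 × cos²(40.2°) = 383000 × 0.5834 = 223400 km².
True area of sea: 110000 × cos²(26.6°) = 110000 × 0.7995 = 87950 km².
Ratio = 223400 / 87950 ≈ 2.54.

2.54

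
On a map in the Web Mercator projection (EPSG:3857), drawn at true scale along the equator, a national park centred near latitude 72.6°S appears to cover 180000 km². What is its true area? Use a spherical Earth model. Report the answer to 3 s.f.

The Mercator projection is conformal; its linear scale factor is the same in every direction and equals sec φ = 1/cos φ.
Areal scale = k² = sec²φ = 1/cos²(72.6°) = 1/0.2990² = 11.18.
True area = apparent / (areal scale) = 180000 / 11.18 ≈ 16100 km².

16100 km²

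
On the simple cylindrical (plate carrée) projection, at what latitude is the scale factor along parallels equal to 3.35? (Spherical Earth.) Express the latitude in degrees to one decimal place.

Plate carrée: h = 1, k = sec φ along parallels.
sec φ = 3.35  ⇒  cos φ = 0.2985  ⇒  φ ≈ 72.6°.

72.6°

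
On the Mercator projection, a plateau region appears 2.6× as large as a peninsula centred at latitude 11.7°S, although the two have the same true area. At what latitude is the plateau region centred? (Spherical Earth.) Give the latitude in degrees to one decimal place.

52.6°

On Mercator, (apparent₁)/(apparent₂) = sec²φ₁ / sec²φ₂ when true areas are equal.
cos²φ₂ / cos²φ₁ = 2.6  ⇒  cos φ₁ = cos 11.7° / √2.6 = 0.9792/1.612 = 0.6073.
φ₁ = arccos(0.6073) ≈ 52.6°.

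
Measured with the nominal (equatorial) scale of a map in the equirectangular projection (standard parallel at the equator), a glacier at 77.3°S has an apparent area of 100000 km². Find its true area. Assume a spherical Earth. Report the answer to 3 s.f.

22000 km²

Plate carrée maps x = Rλ, y = Rφ. The meridian scale is h = 1 and the parallel scale is k = 1/cos φ = sec φ.
Areal scale = h·k = 1 × sec φ; at 77.3°, h = 1.000, k = 4.549, so h·k = 4.549.
True area = apparent / (areal scale) = 100000 / 4.549 ≈ 22000 km².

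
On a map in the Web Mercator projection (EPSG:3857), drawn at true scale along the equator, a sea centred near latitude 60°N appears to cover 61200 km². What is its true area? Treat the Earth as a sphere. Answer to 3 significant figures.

15300 km²

Mercator is conformal, so the point scale is isotropic: h = k = sec φ = 1/cos φ.
Areal scale = k² = sec²φ = 1/cos²(60°) = 1/0.5000² = 4.000.
True area = apparent / (areal scale) = 61200 / 4.000 ≈ 15300 km².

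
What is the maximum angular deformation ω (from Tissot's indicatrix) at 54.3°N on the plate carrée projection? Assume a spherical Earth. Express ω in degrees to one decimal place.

For the equirectangular projection with φ₀ = 0 (plate carrée), h = 1 along meridians and k = sec φ along parallels.
At 54.3°: h = 1.000, k = 1.714; principal scales a = 1.714, b = 1.000.
sin(ω/2) = (a − b)/(a + b) = 0.7137/2.714 = 0.2630, so ω = 2 arcsin(0.2630) ≈ 30.5°.

30.5°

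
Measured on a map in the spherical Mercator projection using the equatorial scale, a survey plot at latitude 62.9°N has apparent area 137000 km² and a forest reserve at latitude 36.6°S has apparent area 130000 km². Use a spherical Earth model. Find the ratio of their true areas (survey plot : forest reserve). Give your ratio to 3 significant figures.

Since Mercator area scale is 1/cos²φ, the true area equals the apparent area multiplied by cos²φ.
True area of survey plot: 137000 × cos²(62.9°) = 137000 × 0.2075 = 28430 km².
True area of forest reserve: 130000 × cos²(36.6°) = 130000 × 0.6445 = 83790 km².
Ratio = 28430 / 83790 ≈ 0.339.

0.339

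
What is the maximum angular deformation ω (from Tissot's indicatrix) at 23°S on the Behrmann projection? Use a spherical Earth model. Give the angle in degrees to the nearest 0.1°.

7.0°

The Behrmann projection is cylindrical equal-area with φ₀ = 30°. For cylindrical equal-area with standard parallel φ₀, h = cos φ / cos φ₀ and k = cos φ₀ / cos φ, so h·k = 1.
At 23°: h = 1.063, k = 0.9408; principal scales a = 1.063, b = 0.9408.
sin(ω/2) = (a − b)/(a + b) = 0.1221/2.004 = 0.06093, so ω = 2 arcsin(0.06093) ≈ 7.0°.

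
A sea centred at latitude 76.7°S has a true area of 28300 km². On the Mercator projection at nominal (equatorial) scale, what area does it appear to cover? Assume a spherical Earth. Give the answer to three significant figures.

535000 km²

For Mercator, h = k = sec φ (a conformal cylindrical projection has a single point scale, 1/cos φ).
Areal scale = k² = sec²φ = 1/cos²(76.7°) = 1/0.2300² = 18.90.
Apparent area = 28300 × 18.90 ≈ 535000 km².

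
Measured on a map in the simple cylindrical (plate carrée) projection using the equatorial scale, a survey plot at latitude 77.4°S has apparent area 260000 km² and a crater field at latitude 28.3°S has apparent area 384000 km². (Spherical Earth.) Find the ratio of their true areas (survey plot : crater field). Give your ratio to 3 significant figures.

0.168

On the plate carrée, areal scale = h·k = 1 × sec φ, so true area = apparent × cos φ.
True area of survey plot: 260000 × cos(77.4°) = 260000 × 0.2181 = 56720 km².
True area of crater field: 384000 × cos(28.3°) = 384000 × 0.8805 = 338100 km².
Ratio = 56720 / 338100 ≈ 0.168.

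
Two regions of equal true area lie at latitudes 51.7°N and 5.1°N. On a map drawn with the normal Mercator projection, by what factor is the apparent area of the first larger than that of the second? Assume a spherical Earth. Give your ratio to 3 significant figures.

Mercator areal scale is sec²φ.
At 51.7°: sec²(51.7°) = 1/0.6198² = 2.603.
At 5.1°: sec²(5.1°) = 1/0.9960² = 1.008.
Ratio = 2.603/1.008 = cos²(5.1°)/cos²(51.7°) ≈ 2.58.

2.58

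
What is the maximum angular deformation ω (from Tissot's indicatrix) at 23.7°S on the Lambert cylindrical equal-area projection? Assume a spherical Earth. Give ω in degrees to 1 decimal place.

10.1°

The Lambert cylindrical equal-area projection is the cylindrical equal-area projection with its standard parallel at the equator (φ₀ = 0). Cylindrical equal-area (φ₀ = 0°): h = cos φ / cos 0° along meridians, k = cos 0° / cos φ along parallels; h·k = 1.
At 23.7°: h = 0.9157, k = 1.092; principal scales a = 1.092, b = 0.9157.
sin(ω/2) = (a − b)/(a + b) = 0.1764/2.008 = 0.08788, so ω = 2 arcsin(0.08788) ≈ 10.1°.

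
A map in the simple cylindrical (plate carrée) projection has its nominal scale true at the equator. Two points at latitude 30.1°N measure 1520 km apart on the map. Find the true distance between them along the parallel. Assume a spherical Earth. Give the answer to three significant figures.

1320 km

For the equirectangular projection with φ₀ = 0 (plate carrée), h = 1 along meridians and k = sec φ along parallels.
Along the parallel at 30.1°, map distances are exaggerated by k = sec 30.1° = 1.156.
True distance = 1520 / 1.156 = 1520 × cos 30.1° ≈ 1320 km.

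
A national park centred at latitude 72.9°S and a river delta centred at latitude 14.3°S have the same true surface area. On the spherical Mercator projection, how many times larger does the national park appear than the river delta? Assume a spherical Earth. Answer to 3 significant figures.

Mercator is conformal with k = sec φ, so areal scale = k² = sec²φ.
At 72.9°: sec²(72.9°) = 1/0.2940² = 11.57.
At 14.3°: sec²(14.3°) = 1/0.9690² = 1.065.
Ratio = 11.57/1.065 = cos²(14.3°)/cos²(72.9°) ≈ 10.9.

10.9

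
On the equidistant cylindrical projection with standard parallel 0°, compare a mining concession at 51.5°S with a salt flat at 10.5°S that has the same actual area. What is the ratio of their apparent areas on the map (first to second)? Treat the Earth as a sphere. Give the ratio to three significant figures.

1.58

For the equirectangular projection with φ₀ = 0 (plate carrée), h = 1 along meridians and k = sec φ along parallels.
Areal scale at 51.5°: h·k = 1.000 × 1.606 = 1.606.
Areal scale at 10.5°: h·k = 1.000 × 1.017 = 1.017.
Ratio = 1.606/1.017 ≈ 1.58.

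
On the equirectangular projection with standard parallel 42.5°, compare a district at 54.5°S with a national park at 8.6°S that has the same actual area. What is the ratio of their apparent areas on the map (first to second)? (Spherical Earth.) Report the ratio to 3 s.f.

1.70

The equidistant cylindrical projection with φ₀ = 42.5° has h = 1 (meridians true) and k = cos φ₀ / cos φ along parallels.
Areal scale at 54.5°: h·k = 1.000 × 1.270 = 1.270.
Areal scale at 8.6°: h·k = 1.000 × 0.7457 = 0.7457.
Ratio = 1.270/0.7457 ≈ 1.70.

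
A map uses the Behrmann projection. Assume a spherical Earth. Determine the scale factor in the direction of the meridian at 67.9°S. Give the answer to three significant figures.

The Behrmann projection is cylindrical equal-area with φ₀ = 30°. For cylindrical equal-area with standard parallel φ₀, h = cos φ / cos φ₀ and k = cos φ₀ / cos φ, so h·k = 1.
h = cos 67.9° / cos 30° = 0.3762/0.8660 = 0.4344.

0.434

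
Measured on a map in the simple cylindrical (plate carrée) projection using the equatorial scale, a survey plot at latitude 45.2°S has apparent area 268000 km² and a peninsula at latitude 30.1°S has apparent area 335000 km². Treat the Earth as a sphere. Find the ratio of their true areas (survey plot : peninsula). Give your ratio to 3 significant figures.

Plate carrée has h = 1 and k = sec φ, giving areal scale sec φ; true area = (apparent area) · cos φ.
True area of survey plot: 268000 × cos(45.2°) = 268000 × 0.7046 = 188800 km².
True area of peninsula: 335000 × cos(30.1°) = 335000 × 0.8652 = 289800 km².
Ratio = 188800 / 289800 ≈ 0.652.

0.652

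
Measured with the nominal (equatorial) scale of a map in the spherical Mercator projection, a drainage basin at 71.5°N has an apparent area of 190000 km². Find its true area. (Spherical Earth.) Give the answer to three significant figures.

The Mercator projection is conformal; its linear scale factor is the same in every direction and equals sec φ = 1/cos φ.
Areal scale = k² = sec²φ = 1/cos²(71.5°) = 1/0.3173² = 9.932.
True area = apparent / (areal scale) = 190000 / 9.932 ≈ 19100 km².

19100 km²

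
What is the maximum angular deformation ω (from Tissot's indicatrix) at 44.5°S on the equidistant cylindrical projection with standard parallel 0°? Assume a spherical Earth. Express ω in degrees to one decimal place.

For the equirectangular projection with φ₀ = 0 (plate carrée), h = 1 along meridians and k = sec φ along parallels.
At 44.5°: h = 1.000, k = 1.402; principal scales a = 1.402, b = 1.000.
sin(ω/2) = (a − b)/(a + b) = 0.4020/2.402 = 0.1674, so ω = 2 arcsin(0.1674) ≈ 19.3°.

19.3°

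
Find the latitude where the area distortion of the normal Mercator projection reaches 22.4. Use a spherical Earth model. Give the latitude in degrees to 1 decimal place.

77.8°

Mercator areal scale is sec²φ.
sec²φ = 22.4  ⇒  cos²φ = 0.04464  ⇒  cos φ = 0.2113.
φ = arccos(0.2113) ≈ 77.8°.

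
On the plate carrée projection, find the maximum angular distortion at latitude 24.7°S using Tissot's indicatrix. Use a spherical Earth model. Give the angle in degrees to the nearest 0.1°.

Plate carrée maps x = Rλ, y = Rφ. The meridian scale is h = 1 and the parallel scale is k = 1/cos φ = sec φ.
At 24.7°: h = 1.000, k = 1.101; principal scales a = 1.101, b = 1.000.
sin(ω/2) = (a − b)/(a + b) = 0.1007/2.101 = 0.04794, so ω = 2 arcsin(0.04794) ≈ 5.5°.

5.5°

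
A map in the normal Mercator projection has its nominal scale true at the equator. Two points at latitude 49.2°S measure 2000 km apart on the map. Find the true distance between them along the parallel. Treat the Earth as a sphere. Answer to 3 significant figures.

For Mercator, h = k = sec φ (a conformal cylindrical projection has a single point scale, 1/cos φ).
Along the parallel at 49.2°, map distances are exaggerated by k = sec 49.2° = 1.530.
True distance = 2000 / 1.530 = 2000 × cos 49.2° ≈ 1310 km.

1310 km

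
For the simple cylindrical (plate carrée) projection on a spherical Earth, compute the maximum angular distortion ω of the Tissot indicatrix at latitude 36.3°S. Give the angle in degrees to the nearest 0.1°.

For the equirectangular projection with φ₀ = 0 (plate carrée), h = 1 along meridians and k = sec φ along parallels.
At 36.3°: h = 1.000, k = 1.241; principal scales a = 1.241, b = 1.000.
sin(ω/2) = (a − b)/(a + b) = 0.2408/2.241 = 0.1075, so ω = 2 arcsin(0.1075) ≈ 12.3°.

12.3°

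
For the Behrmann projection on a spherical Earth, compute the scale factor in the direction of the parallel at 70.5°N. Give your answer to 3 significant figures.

2.59

The Behrmann projection is cylindrical equal-area with φ₀ = 30°. For cylindrical equal-area with standard parallel φ₀, h = cos φ / cos φ₀ and k = cos φ₀ / cos φ, so h·k = 1.
k = cos 30° / cos 70.5° = 0.8660/0.3338 = 2.594.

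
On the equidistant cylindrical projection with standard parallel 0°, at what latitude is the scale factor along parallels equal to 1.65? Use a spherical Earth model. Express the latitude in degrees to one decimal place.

52.7°

Plate carrée: h = 1, k = sec φ along parallels.
sec φ = 1.65  ⇒  cos φ = 0.6061  ⇒  φ ≈ 52.7°.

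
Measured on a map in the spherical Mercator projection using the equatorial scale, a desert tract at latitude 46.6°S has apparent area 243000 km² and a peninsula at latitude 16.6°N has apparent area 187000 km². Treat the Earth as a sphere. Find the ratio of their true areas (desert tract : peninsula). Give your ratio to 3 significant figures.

0.668

On Mercator the areal scale is sec²φ, so true area = apparent × cos²φ.
True area of desert tract: 243000 × cos²(46.6°) = 243000 × 0.4721 = 114700 km².
True area of peninsula: 187000 × cos²(16.6°) = 187000 × 0.9184 = 171700 km².
Ratio = 114700 / 171700 ≈ 0.668.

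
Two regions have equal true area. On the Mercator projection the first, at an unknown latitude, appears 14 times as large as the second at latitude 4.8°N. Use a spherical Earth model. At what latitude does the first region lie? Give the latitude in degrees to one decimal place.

For equal true areas on Mercator, apparent areas scale as sec²φ, so the ratio is cos²φ₂ / cos²φ₁.
cos²φ₂ / cos²φ₁ = 14  ⇒  cos φ₁ = cos 4.8° / √14 = 0.9965/3.742 = 0.2663.
φ₁ = arccos(0.2663) ≈ 74.6°.

74.6°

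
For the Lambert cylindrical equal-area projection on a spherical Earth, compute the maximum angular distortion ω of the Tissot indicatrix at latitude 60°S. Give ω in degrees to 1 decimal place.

The Lambert cylindrical equal-area projection is the cylindrical equal-area projection with its standard parallel at the equator (φ₀ = 0). For cylindrical equal-area with standard parallel φ₀, h = cos φ / cos φ₀ and k = cos φ₀ / cos φ, so h·k = 1.
At 60°: h = 0.5000, k = 2.000; principal scales a = 2.000, b = 0.5000.
sin(ω/2) = (a − b)/(a + b) = 1.500/2.500 = 0.6000, so ω = 2 arcsin(0.6000) ≈ 73.7°.

73.7°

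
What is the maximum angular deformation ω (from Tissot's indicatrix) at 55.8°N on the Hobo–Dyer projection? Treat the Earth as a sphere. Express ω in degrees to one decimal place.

The Hobo–Dyer projection is cylindrical equal-area with φ₀ = 37.5°. A cylindrical equal-area projection with standard parallel φ₀ has meridian scale h = cos φ / cos φ₀ and parallel scale k = cos φ₀ / cos φ (so areas are preserved, h·k = 1).
At 55.8°: h = 0.7085, k = 1.411; principal scales a = 1.411, b = 0.7085.
sin(ω/2) = (a − b)/(a + b) = 0.7030/2.120 = 0.3316, so ω = 2 arcsin(0.3316) ≈ 38.7°.

38.7°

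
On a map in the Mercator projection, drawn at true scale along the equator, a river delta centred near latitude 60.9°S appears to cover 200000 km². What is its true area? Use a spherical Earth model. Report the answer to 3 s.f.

47300 km²

For Mercator, h = k = sec φ (a conformal cylindrical projection has a single point scale, 1/cos φ).
Areal scale = k² = sec²φ = 1/cos²(60.9°) = 1/0.4863² = 4.228.
True area = apparent / (areal scale) = 200000 / 4.228 ≈ 47300 km².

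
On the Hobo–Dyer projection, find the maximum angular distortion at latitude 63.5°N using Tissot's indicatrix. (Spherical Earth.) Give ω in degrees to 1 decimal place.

62.6°

The Hobo–Dyer projection is cylindrical equal-area with φ₀ = 37.5°. A cylindrical equal-area projection with standard parallel φ₀ has meridian scale h = cos φ / cos φ₀ and parallel scale k = cos φ₀ / cos φ (so areas are preserved, h·k = 1).
At 63.5°: h = 0.5624, k = 1.778; principal scales a = 1.778, b = 0.5624.
sin(ω/2) = (a − b)/(a + b) = 1.216/2.340 = 0.5194, so ω = 2 arcsin(0.5194) ≈ 62.6°.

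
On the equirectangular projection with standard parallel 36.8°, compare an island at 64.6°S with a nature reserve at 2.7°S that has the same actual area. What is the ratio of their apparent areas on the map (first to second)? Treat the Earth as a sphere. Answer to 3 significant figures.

The equidistant cylindrical projection with φ₀ = 36.8° has h = 1 (meridians true) and k = cos φ₀ / cos φ along parallels.
Areal scale at 64.6°: h·k = 1.000 × 1.867 = 1.867.
Areal scale at 2.7°: h·k = 1.000 × 0.8016 = 0.8016.
Ratio = 1.867/0.8016 ≈ 2.33.

2.33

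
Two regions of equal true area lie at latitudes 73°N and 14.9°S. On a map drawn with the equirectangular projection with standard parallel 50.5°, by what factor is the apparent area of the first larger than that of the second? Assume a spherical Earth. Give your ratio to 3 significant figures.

3.31

With standard parallel φ₀ = 50.5°, the equirectangular projection gives x = Rλ cos φ₀, y = Rφ, so h = 1 and k = cos 50.5° / cos φ.
Areal scale at 73°: h·k = 1.000 × 2.176 = 2.176.
Areal scale at 14.9°: h·k = 1.000 × 0.6582 = 0.6582.
Ratio = 2.176/0.6582 ≈ 3.31.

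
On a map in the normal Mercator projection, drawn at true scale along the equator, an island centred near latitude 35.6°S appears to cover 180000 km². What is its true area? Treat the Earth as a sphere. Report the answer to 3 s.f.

The Mercator projection is conformal; its linear scale factor is the same in every direction and equals sec φ = 1/cos φ.
Areal scale = k² = sec²φ = 1/cos²(35.6°) = 1/0.8131² = 1.513.
True area = apparent / (areal scale) = 180000 / 1.513 ≈ 119000 km².

119000 km²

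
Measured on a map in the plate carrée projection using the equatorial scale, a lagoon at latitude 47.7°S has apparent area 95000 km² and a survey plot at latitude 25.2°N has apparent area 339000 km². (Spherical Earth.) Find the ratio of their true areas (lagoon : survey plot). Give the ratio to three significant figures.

0.208

Plate carrée has h = 1 and k = sec φ, giving areal scale sec φ; true area = (apparent area) · cos φ.
True area of lagoon: 95000 × cos(47.7°) = 95000 × 0.6730 = 63940 km².
True area of survey plot: 339000 × cos(25.2°) = 339000 × 0.9048 = 306700 km².
Ratio = 63940 / 306700 ≈ 0.208.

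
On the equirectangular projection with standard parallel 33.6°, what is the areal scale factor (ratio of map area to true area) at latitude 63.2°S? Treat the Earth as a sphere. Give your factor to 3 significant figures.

The equidistant cylindrical projection with φ₀ = 33.6° has h = 1 (meridians true) and k = cos φ₀ / cos φ along parallels.
Areal scale = h·k = 1 × cos φ₀ / cos φ; at 63.2°, h = 1.000, k = 1.847, so h·k = 1.847.

1.85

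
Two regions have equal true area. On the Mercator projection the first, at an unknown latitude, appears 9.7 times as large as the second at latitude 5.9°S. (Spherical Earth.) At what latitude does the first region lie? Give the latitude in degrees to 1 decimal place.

Mercator areal scale is sec²φ, so apparent-area ratio = sec²φ₁ / sec²φ₂ = cos²φ₂ / cos²φ₁.
cos²φ₂ / cos²φ₁ = 9.7  ⇒  cos φ₁ = cos 5.9° / √9.7 = 0.9947/3.114 = 0.3194.
φ₁ = arccos(0.3194) ≈ 71.4°.

71.4°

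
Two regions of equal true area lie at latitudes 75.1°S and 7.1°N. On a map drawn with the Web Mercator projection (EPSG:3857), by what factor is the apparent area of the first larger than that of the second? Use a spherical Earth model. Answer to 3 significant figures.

14.9

Mercator is conformal with k = sec φ, so areal scale = k² = sec²φ.
At 75.1°: sec²(75.1°) = 1/0.2571² = 15.12.
At 7.1°: sec²(7.1°) = 1/0.9923² = 1.016.
Ratio = 15.12/1.016 = cos²(7.1°)/cos²(75.1°) ≈ 14.9.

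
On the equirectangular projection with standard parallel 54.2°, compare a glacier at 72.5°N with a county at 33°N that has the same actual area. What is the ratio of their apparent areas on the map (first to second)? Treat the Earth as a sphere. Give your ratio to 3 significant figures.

With standard parallel φ₀ = 54.2°, the equirectangular projection gives x = Rλ cos φ₀, y = Rφ, so h = 1 and k = cos 54.2° / cos φ.
Areal scale at 72.5°: h·k = 1.000 × 1.945 = 1.945.
Areal scale at 33°: h·k = 1.000 × 0.6975 = 0.6975.
Ratio = 1.945/0.6975 ≈ 2.79.

2.79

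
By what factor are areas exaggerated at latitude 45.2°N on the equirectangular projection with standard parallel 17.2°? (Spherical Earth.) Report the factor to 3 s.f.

1.36

The equidistant cylindrical projection with φ₀ = 17.2° has h = 1 (meridians true) and k = cos φ₀ / cos φ along parallels.
Areal scale = h·k = 1 × cos φ₀ / cos φ; at 45.2°, h = 1.000, k = 1.356, so h·k = 1.356.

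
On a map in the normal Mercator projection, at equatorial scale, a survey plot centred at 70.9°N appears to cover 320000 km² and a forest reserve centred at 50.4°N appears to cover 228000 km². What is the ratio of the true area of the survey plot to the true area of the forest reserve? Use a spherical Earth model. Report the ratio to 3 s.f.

0.370

Since Mercator area scale is 1/cos²φ, the true area equals the apparent area multiplied by cos²φ.
True area of survey plot: 320000 × cos²(70.9°) = 320000 × 0.1071 = 34260 km².
True area of forest reserve: 228000 × cos²(50.4°) = 228000 × 0.4063 = 92640 km².
Ratio = 34260 / 92640 ≈ 0.370.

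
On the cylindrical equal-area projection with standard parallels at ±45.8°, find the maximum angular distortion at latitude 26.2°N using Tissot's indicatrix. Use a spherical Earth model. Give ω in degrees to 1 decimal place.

28.6°

Cylindrical equal-area (φ₀ = 45.8°): h = cos φ / cos 45.8° along meridians, k = cos 45.8° / cos φ along parallels; h·k = 1.
At 26.2°: h = 1.287, k = 0.7770; principal scales a = 1.287, b = 0.7770.
sin(ω/2) = (a − b)/(a + b) = 0.5100/2.064 = 0.2471, so ω = 2 arcsin(0.2471) ≈ 28.6°.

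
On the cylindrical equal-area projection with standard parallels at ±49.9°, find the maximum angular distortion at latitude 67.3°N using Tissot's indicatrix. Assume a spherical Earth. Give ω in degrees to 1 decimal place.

Cylindrical equal-area (φ₀ = 49.9°): h = cos φ / cos 49.9° along meridians, k = cos 49.9° / cos φ along parallels; h·k = 1.
At 67.3°: h = 0.5991, k = 1.669; principal scales a = 1.669, b = 0.5991.
sin(ω/2) = (a − b)/(a + b) = 1.070/2.268 = 0.4717, so ω = 2 arcsin(0.4717) ≈ 56.3°.

56.3°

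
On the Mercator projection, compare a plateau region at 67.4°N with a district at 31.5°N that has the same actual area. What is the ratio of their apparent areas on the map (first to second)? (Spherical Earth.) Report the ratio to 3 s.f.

4.92

On Mercator, area is exaggerated by sec²φ = 1/cos²φ.
At 67.4°: sec²(67.4°) = 1/0.3843² = 6.771.
At 31.5°: sec²(31.5°) = 1/0.8526² = 1.376.
Ratio = 6.771/1.376 = cos²(31.5°)/cos²(67.4°) ≈ 4.92.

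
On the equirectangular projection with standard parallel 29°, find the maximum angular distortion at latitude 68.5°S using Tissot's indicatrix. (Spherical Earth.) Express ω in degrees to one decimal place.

With standard parallel φ₀ = 29°, the equirectangular projection gives x = Rλ cos φ₀, y = Rφ, so h = 1 and k = cos 29° / cos φ.
At 68.5°: h = 1.000, k = 2.386; principal scales a = 2.386, b = 1.000.
sin(ω/2) = (a − b)/(a + b) = 1.386/3.386 = 0.4094, so ω = 2 arcsin(0.4094) ≈ 48.3°.

48.3°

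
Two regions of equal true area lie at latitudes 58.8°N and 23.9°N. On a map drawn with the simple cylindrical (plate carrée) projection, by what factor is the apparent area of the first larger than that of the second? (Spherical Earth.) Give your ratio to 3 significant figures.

1.76

For the equirectangular projection with φ₀ = 0 (plate carrée), h = 1 along meridians and k = sec φ along parallels.
Areal scale at 58.8°: h·k = 1.000 × 1.930 = 1.930.
Areal scale at 23.9°: h·k = 1.000 × 1.094 = 1.094.
Ratio = 1.930/1.094 ≈ 1.76.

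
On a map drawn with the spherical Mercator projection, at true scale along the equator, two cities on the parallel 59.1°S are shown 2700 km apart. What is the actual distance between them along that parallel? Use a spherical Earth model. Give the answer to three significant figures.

Mercator is conformal, so the point scale is isotropic: h = k = sec φ = 1/cos φ.
Along the parallel at 59.1°, map distances are exaggerated by k = sec 59.1° = 1.947.
True distance = 2700 / 1.947 = 2700 × cos 59.1° ≈ 1390 km.

1390 km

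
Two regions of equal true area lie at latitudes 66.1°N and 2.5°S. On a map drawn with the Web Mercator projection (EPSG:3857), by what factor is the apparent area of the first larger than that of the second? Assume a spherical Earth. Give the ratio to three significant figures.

On Mercator, area is exaggerated by sec²φ = 1/cos²φ.
At 66.1°: sec²(66.1°) = 1/0.4051² = 6.092.
At 2.5°: sec²(2.5°) = 1/0.9990² = 1.002.
Ratio = 6.092/1.002 = cos²(2.5°)/cos²(66.1°) ≈ 6.08.

6.08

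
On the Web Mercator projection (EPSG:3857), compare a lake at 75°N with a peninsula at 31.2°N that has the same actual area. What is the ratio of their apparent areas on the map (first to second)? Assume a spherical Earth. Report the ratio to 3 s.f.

On Mercator, area is exaggerated by sec²φ = 1/cos²φ.
At 75°: sec²(75°) = 1/0.2588² = 14.93.
At 31.2°: sec²(31.2°) = 1/0.8554² = 1.367.
Ratio = 14.93/1.367 = cos²(31.2°)/cos²(75°) ≈ 10.9.

10.9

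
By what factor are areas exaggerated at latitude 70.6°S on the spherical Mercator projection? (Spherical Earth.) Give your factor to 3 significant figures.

9.06

For Mercator, h = k = sec φ (a conformal cylindrical projection has a single point scale, 1/cos φ).
Areal scale = k² = sec²φ = 1/cos²(70.6°) = 1/0.3322² = 9.064.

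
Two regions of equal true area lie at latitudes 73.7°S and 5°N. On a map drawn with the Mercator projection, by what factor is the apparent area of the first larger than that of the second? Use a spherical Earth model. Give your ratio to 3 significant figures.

On Mercator, area is exaggerated by sec²φ = 1/cos²φ.
At 73.7°: sec²(73.7°) = 1/0.2807² = 12.69.
At 5°: sec²(5°) = 1/0.9962² = 1.008.
Ratio = 12.69/1.008 = cos²(5°)/cos²(73.7°) ≈ 12.6.

12.6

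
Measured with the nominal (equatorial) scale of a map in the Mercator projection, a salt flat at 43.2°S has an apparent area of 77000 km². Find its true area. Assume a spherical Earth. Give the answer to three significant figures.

For Mercator, h = k = sec φ (a conformal cylindrical projection has a single point scale, 1/cos φ).
Areal scale = k² = sec²φ = 1/cos²(43.2°) = 1/0.7290² = 1.882.
True area = apparent / (areal scale) = 77000 / 1.882 ≈ 40900 km².

40900 km²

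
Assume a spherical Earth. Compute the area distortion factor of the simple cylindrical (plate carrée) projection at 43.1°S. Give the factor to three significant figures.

1.37

For the equirectangular projection with φ₀ = 0 (plate carrée), h = 1 along meridians and k = sec φ along parallels.
Areal scale = h·k = 1 × sec φ; at 43.1°, h = 1.000, k = 1.370, so h·k = 1.370.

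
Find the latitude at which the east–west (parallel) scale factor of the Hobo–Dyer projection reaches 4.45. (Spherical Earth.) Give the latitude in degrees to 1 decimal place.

79.7°

Hobo–Dyer is a cylindrical equal-area projection with standard parallels at ±37.5°. For cylindrical equal-area with standard parallel φ₀, h = cos φ / cos φ₀ and k = cos φ₀ / cos φ, so h·k = 1.
k = cos φ₀ / cos φ = 4.45  ⇒  cos φ = cos 37.5° / 4.45 = 0.1783.
φ = arccos(0.1783) ≈ 79.7°.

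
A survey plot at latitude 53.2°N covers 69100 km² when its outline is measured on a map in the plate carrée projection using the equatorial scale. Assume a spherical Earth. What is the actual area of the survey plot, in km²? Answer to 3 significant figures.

41400 km²

Plate carrée maps x = Rλ, y = Rφ. The meridian scale is h = 1 and the parallel scale is k = 1/cos φ = sec φ.
Areal scale = h·k = 1 × sec φ; at 53.2°, h = 1.000, k = 1.669, so h·k = 1.669.
True area = apparent / (areal scale) = 69100 / 1.669 ≈ 41400 km².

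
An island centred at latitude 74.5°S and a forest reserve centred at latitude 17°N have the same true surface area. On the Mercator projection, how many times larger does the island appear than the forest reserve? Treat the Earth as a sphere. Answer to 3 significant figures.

On Mercator, area is exaggerated by sec²φ = 1/cos²φ.
At 74.5°: sec²(74.5°) = 1/0.2672² = 14.00.
At 17°: sec²(17°) = 1/0.9563² = 1.093.
Ratio = 14.00/1.093 = cos²(17°)/cos²(74.5°) ≈ 12.8.

12.8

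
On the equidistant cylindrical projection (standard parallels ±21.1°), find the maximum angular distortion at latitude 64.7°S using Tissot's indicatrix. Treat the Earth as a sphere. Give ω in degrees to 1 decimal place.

43.6°

In the equirectangular projection with standard parallel φ₀ = 21.1° (x = Rλ cos φ₀, y = Rφ), meridians are true-scale (h = 1) and the parallel scale is k = cos φ₀ / cos φ.
At 64.7°: h = 1.000, k = 2.183; principal scales a = 2.183, b = 1.000.
sin(ω/2) = (a − b)/(a + b) = 1.183/3.183 = 0.3717, so ω = 2 arcsin(0.3717) ≈ 43.6°.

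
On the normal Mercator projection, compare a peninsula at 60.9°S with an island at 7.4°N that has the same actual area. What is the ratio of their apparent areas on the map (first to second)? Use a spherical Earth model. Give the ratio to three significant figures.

Mercator is conformal with k = sec φ, so areal scale = k² = sec²φ.
At 60.9°: sec²(60.9°) = 1/0.4863² = 4.228.
At 7.4°: sec²(7.4°) = 1/0.9917² = 1.017.
Ratio = 4.228/1.017 = cos²(7.4°)/cos²(60.9°) ≈ 4.16.

4.16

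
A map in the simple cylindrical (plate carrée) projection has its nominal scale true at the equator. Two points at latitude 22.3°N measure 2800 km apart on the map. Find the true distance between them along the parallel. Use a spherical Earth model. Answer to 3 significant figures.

For the equirectangular projection with φ₀ = 0 (plate carrée), h = 1 along meridians and k = sec φ along parallels.
Along the parallel at 22.3°, map distances are exaggerated by k = sec 22.3° = 1.081.
True distance = 2800 / 1.081 = 2800 × cos 22.3° ≈ 2590 km.

2590 km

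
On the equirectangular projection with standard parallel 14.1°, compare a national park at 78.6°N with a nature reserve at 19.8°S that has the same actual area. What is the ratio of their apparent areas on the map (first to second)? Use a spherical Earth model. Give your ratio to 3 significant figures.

4.76

With standard parallel φ₀ = 14.1°, the equirectangular projection gives x = Rλ cos φ₀, y = Rφ, so h = 1 and k = cos 14.1° / cos φ.
Areal scale at 78.6°: h·k = 1.000 × 4.907 = 4.907.
Areal scale at 19.8°: h·k = 1.000 × 1.031 = 1.031.
Ratio = 4.907/1.031 ≈ 4.76.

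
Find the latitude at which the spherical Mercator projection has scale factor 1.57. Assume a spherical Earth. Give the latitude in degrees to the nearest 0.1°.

Mercator scale is k = sec φ = 1/cos φ.
1/cos φ = 1.57  ⇒  cos φ = 0.6369  ⇒  φ = arccos(0.6369) ≈ 50.4°.

50.4°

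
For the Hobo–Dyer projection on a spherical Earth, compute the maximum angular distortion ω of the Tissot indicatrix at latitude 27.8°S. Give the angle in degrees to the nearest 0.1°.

12.4°

The Hobo–Dyer projection is cylindrical equal-area with φ₀ = 37.5°. Cylindrical equal-area (φ₀ = 37.5°): h = cos φ / cos 37.5° along meridians, k = cos 37.5° / cos φ along parallels; h·k = 1.
At 27.8°: h = 1.115, k = 0.8969; principal scales a = 1.115, b = 0.8969.
sin(ω/2) = (a − b)/(a + b) = 0.2181/2.012 = 0.1084, so ω = 2 arcsin(0.1084) ≈ 12.4°.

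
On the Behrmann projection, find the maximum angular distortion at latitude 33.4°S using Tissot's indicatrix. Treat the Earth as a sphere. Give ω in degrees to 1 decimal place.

4.2°

Behrmann is a cylindrical equal-area projection with standard parallels at ±30°. A cylindrical equal-area projection with standard parallel φ₀ has meridian scale h = cos φ / cos φ₀ and parallel scale k = cos φ₀ / cos φ (so areas are preserved, h·k = 1).
At 33.4°: h = 0.9640, k = 1.037; principal scales a = 1.037, b = 0.9640.
sin(ω/2) = (a − b)/(a + b) = 0.07335/2.001 = 0.03665, so ω = 2 arcsin(0.03665) ≈ 4.2°.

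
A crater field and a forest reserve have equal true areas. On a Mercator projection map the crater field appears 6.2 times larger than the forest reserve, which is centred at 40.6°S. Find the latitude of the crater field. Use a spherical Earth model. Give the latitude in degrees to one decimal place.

For equal true areas on Mercator, apparent areas scale as sec²φ, so the ratio is cos²φ₂ / cos²φ₁.
cos²φ₂ / cos²φ₁ = 6.2  ⇒  cos φ₁ = cos 40.6° / √6.2 = 0.7593/2.490 = 0.3049.
φ₁ = arccos(0.3049) ≈ 72.2°.

72.2°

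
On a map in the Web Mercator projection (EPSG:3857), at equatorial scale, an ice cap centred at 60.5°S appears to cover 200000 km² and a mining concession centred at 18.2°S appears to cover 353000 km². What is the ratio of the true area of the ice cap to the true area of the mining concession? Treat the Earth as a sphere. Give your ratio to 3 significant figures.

0.152

On Mercator the areal scale is sec²φ, so true area = apparent × cos²φ.
True area of ice cap: 200000 × cos²(60.5°) = 200000 × 0.2425 = 48500 km².
True area of mining concession: 353000 × cos²(18.2°) = 353000 × 0.9024 = 318600 km².
Ratio = 48500 / 318600 ≈ 0.152.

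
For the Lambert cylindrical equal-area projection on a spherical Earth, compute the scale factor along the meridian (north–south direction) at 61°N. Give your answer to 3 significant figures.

The Lambert cylindrical equal-area projection is the cylindrical equal-area projection with its standard parallel at the equator (φ₀ = 0). For cylindrical equal-area with standard parallel φ₀, h = cos φ / cos φ₀ and k = cos φ₀ / cos φ, so h·k = 1.
h = cos 61° / cos 0° = 0.4848/1.000 = 0.4848.

0.485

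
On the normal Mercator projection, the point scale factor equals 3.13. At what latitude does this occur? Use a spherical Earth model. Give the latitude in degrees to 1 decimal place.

71.4°

Mercator scale is k = sec φ = 1/cos φ.
1/cos φ = 3.13  ⇒  cos φ = 0.3195  ⇒  φ = arccos(0.3195) ≈ 71.4°.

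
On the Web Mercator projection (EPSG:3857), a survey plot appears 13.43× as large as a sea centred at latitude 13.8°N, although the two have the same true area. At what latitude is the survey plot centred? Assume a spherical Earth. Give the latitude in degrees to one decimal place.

74.6°

Mercator areal scale is sec²φ, so apparent-area ratio = sec²φ₁ / sec²φ₂ = cos²φ₂ / cos²φ₁.
cos²φ₂ / cos²φ₁ = 13.43  ⇒  cos φ₁ = cos 13.8° / √13.43 = 0.9711/3.665 = 0.2650.
φ₁ = arccos(0.2650) ≈ 74.6°.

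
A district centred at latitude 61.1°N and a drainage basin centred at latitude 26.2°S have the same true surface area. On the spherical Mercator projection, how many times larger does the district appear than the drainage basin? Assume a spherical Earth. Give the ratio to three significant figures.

Mercator is conformal with k = sec φ, so areal scale = k² = sec²φ.
At 61.1°: sec²(61.1°) = 1/0.4833² = 4.282.
At 26.2°: sec²(26.2°) = 1/0.8973² = 1.242.
Ratio = 4.282/1.242 = cos²(26.2°)/cos²(61.1°) ≈ 3.45.

3.45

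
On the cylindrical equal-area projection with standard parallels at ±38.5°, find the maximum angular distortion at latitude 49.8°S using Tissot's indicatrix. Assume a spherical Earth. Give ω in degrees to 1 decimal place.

21.9°

For cylindrical equal-area with standard parallel φ₀, h = cos φ / cos φ₀ and k = cos φ₀ / cos φ, so h·k = 1.
At 49.8°: h = 0.8248, k = 1.212; principal scales a = 1.212, b = 0.8248.
sin(ω/2) = (a − b)/(a + b) = 0.3877/2.037 = 0.1903, so ω = 2 arcsin(0.1903) ≈ 21.9°.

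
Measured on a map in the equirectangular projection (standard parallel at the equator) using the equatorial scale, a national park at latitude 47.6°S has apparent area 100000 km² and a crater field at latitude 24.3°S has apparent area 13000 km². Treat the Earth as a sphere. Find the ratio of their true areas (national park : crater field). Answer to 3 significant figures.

Plate carrée has h = 1 and k = sec φ, giving areal scale sec φ; true area = (apparent area) · cos φ.
True area of national park: 100000 × cos(47.6°) = 100000 × 0.6743 = 67430 km².
True area of crater field: 13000 × cos(24.3°) = 13000 × 0.9114 = 11850 km².
Ratio = 67430 / 11850 ≈ 5.69.

5.69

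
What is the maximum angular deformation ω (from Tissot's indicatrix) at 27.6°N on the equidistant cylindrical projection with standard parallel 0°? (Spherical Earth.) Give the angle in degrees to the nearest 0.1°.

For the equirectangular projection with φ₀ = 0 (plate carrée), h = 1 along meridians and k = sec φ along parallels.
At 27.6°: h = 1.000, k = 1.128; principal scales a = 1.128, b = 1.000.
sin(ω/2) = (a − b)/(a + b) = 0.1284/2.128 = 0.06033, so ω = 2 arcsin(0.06033) ≈ 6.9°.

6.9°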